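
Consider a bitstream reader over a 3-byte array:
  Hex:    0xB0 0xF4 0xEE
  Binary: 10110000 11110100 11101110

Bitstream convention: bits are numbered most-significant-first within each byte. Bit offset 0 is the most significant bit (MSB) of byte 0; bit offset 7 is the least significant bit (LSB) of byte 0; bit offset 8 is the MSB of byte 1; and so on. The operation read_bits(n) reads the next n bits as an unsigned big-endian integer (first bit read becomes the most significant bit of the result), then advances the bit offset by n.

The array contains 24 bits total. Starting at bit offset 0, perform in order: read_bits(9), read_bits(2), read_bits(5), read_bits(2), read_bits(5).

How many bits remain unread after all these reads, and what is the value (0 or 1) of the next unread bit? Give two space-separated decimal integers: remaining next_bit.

Answer: 1 0

Derivation:
Read 1: bits[0:9] width=9 -> value=353 (bin 101100001); offset now 9 = byte 1 bit 1; 15 bits remain
Read 2: bits[9:11] width=2 -> value=3 (bin 11); offset now 11 = byte 1 bit 3; 13 bits remain
Read 3: bits[11:16] width=5 -> value=20 (bin 10100); offset now 16 = byte 2 bit 0; 8 bits remain
Read 4: bits[16:18] width=2 -> value=3 (bin 11); offset now 18 = byte 2 bit 2; 6 bits remain
Read 5: bits[18:23] width=5 -> value=23 (bin 10111); offset now 23 = byte 2 bit 7; 1 bits remain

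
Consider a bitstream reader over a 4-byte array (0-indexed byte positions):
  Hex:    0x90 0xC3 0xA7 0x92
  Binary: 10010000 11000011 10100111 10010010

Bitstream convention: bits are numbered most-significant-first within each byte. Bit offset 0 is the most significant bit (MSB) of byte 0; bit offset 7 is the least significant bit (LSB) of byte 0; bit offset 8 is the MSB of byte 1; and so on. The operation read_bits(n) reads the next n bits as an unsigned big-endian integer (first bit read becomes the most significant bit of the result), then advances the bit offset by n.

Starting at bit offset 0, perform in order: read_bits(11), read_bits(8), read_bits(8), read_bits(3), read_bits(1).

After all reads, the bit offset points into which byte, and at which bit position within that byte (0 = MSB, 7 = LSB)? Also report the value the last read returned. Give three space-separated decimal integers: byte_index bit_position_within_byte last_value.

Answer: 3 7 1

Derivation:
Read 1: bits[0:11] width=11 -> value=1158 (bin 10010000110); offset now 11 = byte 1 bit 3; 21 bits remain
Read 2: bits[11:19] width=8 -> value=29 (bin 00011101); offset now 19 = byte 2 bit 3; 13 bits remain
Read 3: bits[19:27] width=8 -> value=60 (bin 00111100); offset now 27 = byte 3 bit 3; 5 bits remain
Read 4: bits[27:30] width=3 -> value=4 (bin 100); offset now 30 = byte 3 bit 6; 2 bits remain
Read 5: bits[30:31] width=1 -> value=1 (bin 1); offset now 31 = byte 3 bit 7; 1 bits remain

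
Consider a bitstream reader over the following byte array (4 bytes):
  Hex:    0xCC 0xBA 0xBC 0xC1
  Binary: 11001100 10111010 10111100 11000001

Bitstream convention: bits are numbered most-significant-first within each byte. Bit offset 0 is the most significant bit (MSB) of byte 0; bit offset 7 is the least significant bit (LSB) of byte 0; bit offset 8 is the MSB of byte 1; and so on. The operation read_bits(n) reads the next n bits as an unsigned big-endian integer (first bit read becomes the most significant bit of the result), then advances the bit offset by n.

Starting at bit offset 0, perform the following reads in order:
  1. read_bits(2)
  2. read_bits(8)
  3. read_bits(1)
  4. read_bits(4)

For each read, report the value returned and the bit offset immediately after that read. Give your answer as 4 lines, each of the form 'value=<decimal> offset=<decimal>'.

Read 1: bits[0:2] width=2 -> value=3 (bin 11); offset now 2 = byte 0 bit 2; 30 bits remain
Read 2: bits[2:10] width=8 -> value=50 (bin 00110010); offset now 10 = byte 1 bit 2; 22 bits remain
Read 3: bits[10:11] width=1 -> value=1 (bin 1); offset now 11 = byte 1 bit 3; 21 bits remain
Read 4: bits[11:15] width=4 -> value=13 (bin 1101); offset now 15 = byte 1 bit 7; 17 bits remain

Answer: value=3 offset=2
value=50 offset=10
value=1 offset=11
value=13 offset=15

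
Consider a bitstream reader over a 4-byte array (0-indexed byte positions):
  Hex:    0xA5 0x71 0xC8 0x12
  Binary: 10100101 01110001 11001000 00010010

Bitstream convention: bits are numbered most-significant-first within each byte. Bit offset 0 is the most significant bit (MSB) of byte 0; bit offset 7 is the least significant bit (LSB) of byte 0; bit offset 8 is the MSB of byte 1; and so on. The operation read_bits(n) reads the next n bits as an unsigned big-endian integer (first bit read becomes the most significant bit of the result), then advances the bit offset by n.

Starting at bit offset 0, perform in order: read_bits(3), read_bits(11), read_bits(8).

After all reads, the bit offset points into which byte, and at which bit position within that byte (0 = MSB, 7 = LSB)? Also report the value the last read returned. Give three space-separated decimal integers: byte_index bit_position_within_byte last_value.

Read 1: bits[0:3] width=3 -> value=5 (bin 101); offset now 3 = byte 0 bit 3; 29 bits remain
Read 2: bits[3:14] width=11 -> value=348 (bin 00101011100); offset now 14 = byte 1 bit 6; 18 bits remain
Read 3: bits[14:22] width=8 -> value=114 (bin 01110010); offset now 22 = byte 2 bit 6; 10 bits remain

Answer: 2 6 114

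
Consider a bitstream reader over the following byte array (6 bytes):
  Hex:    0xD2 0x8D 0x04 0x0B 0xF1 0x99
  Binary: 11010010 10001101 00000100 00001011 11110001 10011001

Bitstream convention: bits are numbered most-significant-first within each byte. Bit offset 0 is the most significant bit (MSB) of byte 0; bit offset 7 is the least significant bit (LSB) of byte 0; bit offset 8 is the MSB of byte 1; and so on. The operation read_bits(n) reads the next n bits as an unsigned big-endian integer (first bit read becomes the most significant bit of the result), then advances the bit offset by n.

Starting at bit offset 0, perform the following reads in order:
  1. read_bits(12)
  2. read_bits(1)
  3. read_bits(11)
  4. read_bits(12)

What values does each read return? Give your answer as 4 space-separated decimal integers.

Read 1: bits[0:12] width=12 -> value=3368 (bin 110100101000); offset now 12 = byte 1 bit 4; 36 bits remain
Read 2: bits[12:13] width=1 -> value=1 (bin 1); offset now 13 = byte 1 bit 5; 35 bits remain
Read 3: bits[13:24] width=11 -> value=1284 (bin 10100000100); offset now 24 = byte 3 bit 0; 24 bits remain
Read 4: bits[24:36] width=12 -> value=191 (bin 000010111111); offset now 36 = byte 4 bit 4; 12 bits remain

Answer: 3368 1 1284 191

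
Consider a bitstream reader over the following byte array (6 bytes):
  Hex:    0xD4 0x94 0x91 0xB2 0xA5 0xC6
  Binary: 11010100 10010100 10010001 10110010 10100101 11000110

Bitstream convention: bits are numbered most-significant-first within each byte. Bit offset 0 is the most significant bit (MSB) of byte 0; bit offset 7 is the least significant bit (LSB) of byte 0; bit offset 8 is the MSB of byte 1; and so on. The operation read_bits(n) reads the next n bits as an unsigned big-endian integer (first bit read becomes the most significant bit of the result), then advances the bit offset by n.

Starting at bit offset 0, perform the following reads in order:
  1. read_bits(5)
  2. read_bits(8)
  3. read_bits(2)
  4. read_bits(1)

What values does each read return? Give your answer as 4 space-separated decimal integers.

Read 1: bits[0:5] width=5 -> value=26 (bin 11010); offset now 5 = byte 0 bit 5; 43 bits remain
Read 2: bits[5:13] width=8 -> value=146 (bin 10010010); offset now 13 = byte 1 bit 5; 35 bits remain
Read 3: bits[13:15] width=2 -> value=2 (bin 10); offset now 15 = byte 1 bit 7; 33 bits remain
Read 4: bits[15:16] width=1 -> value=0 (bin 0); offset now 16 = byte 2 bit 0; 32 bits remain

Answer: 26 146 2 0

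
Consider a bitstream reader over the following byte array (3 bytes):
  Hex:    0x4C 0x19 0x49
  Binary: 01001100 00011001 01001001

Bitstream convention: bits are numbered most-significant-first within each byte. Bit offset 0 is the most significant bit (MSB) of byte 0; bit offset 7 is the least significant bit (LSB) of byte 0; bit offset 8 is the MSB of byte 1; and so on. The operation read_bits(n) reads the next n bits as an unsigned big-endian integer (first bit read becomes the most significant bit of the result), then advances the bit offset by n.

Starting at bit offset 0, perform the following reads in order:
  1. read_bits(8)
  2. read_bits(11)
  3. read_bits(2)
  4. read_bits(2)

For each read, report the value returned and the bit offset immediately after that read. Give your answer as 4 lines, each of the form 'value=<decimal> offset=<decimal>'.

Read 1: bits[0:8] width=8 -> value=76 (bin 01001100); offset now 8 = byte 1 bit 0; 16 bits remain
Read 2: bits[8:19] width=11 -> value=202 (bin 00011001010); offset now 19 = byte 2 bit 3; 5 bits remain
Read 3: bits[19:21] width=2 -> value=1 (bin 01); offset now 21 = byte 2 bit 5; 3 bits remain
Read 4: bits[21:23] width=2 -> value=0 (bin 00); offset now 23 = byte 2 bit 7; 1 bits remain

Answer: value=76 offset=8
value=202 offset=19
value=1 offset=21
value=0 offset=23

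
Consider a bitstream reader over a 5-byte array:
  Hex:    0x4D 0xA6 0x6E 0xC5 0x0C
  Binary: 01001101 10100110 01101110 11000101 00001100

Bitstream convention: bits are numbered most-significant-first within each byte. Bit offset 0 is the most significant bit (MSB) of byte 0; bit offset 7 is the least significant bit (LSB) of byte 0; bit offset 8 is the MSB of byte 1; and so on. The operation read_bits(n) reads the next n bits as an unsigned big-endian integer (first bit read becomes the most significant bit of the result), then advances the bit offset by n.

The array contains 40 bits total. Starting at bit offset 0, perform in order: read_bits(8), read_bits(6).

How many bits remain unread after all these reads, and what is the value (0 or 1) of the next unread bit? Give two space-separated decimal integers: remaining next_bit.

Read 1: bits[0:8] width=8 -> value=77 (bin 01001101); offset now 8 = byte 1 bit 0; 32 bits remain
Read 2: bits[8:14] width=6 -> value=41 (bin 101001); offset now 14 = byte 1 bit 6; 26 bits remain

Answer: 26 1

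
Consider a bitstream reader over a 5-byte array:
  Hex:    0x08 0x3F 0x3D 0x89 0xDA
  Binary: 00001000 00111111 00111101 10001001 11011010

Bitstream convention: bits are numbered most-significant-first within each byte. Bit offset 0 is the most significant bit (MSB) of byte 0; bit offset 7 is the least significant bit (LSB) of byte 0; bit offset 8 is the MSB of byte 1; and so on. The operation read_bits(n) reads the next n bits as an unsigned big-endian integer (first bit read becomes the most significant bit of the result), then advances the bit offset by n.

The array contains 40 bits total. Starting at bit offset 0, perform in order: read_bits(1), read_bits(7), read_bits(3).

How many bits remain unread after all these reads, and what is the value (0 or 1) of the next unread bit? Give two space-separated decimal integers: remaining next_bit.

Answer: 29 1

Derivation:
Read 1: bits[0:1] width=1 -> value=0 (bin 0); offset now 1 = byte 0 bit 1; 39 bits remain
Read 2: bits[1:8] width=7 -> value=8 (bin 0001000); offset now 8 = byte 1 bit 0; 32 bits remain
Read 3: bits[8:11] width=3 -> value=1 (bin 001); offset now 11 = byte 1 bit 3; 29 bits remain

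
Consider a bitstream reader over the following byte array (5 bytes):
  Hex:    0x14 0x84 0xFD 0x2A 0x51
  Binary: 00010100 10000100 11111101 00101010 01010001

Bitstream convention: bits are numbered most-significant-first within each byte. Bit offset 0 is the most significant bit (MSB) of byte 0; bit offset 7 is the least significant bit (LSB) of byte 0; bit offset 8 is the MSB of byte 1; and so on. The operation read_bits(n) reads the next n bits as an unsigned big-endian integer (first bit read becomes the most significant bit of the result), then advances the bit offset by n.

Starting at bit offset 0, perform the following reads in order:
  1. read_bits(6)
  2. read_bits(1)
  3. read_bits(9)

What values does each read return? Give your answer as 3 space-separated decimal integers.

Answer: 5 0 132

Derivation:
Read 1: bits[0:6] width=6 -> value=5 (bin 000101); offset now 6 = byte 0 bit 6; 34 bits remain
Read 2: bits[6:7] width=1 -> value=0 (bin 0); offset now 7 = byte 0 bit 7; 33 bits remain
Read 3: bits[7:16] width=9 -> value=132 (bin 010000100); offset now 16 = byte 2 bit 0; 24 bits remain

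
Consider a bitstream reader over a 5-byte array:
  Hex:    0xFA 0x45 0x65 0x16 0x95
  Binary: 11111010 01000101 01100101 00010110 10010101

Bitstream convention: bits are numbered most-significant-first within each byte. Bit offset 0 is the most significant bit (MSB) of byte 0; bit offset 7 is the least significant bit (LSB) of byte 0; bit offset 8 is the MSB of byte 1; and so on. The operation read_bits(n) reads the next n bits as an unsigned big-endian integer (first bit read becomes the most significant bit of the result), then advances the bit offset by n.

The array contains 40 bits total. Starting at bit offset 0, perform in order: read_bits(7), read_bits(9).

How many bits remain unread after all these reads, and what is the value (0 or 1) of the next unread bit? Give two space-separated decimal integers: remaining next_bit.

Answer: 24 0

Derivation:
Read 1: bits[0:7] width=7 -> value=125 (bin 1111101); offset now 7 = byte 0 bit 7; 33 bits remain
Read 2: bits[7:16] width=9 -> value=69 (bin 001000101); offset now 16 = byte 2 bit 0; 24 bits remain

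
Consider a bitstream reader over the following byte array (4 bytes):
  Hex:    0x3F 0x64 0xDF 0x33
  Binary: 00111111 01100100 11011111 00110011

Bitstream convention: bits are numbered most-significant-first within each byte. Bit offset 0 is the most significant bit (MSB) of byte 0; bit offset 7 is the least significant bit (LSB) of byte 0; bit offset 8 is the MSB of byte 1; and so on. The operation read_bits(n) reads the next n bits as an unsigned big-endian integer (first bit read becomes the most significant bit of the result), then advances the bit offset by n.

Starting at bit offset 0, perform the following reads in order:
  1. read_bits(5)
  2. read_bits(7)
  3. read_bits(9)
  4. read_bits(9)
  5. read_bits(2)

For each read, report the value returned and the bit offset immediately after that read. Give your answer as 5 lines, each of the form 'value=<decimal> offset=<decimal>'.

Answer: value=7 offset=5
value=118 offset=12
value=155 offset=21
value=460 offset=30
value=3 offset=32

Derivation:
Read 1: bits[0:5] width=5 -> value=7 (bin 00111); offset now 5 = byte 0 bit 5; 27 bits remain
Read 2: bits[5:12] width=7 -> value=118 (bin 1110110); offset now 12 = byte 1 bit 4; 20 bits remain
Read 3: bits[12:21] width=9 -> value=155 (bin 010011011); offset now 21 = byte 2 bit 5; 11 bits remain
Read 4: bits[21:30] width=9 -> value=460 (bin 111001100); offset now 30 = byte 3 bit 6; 2 bits remain
Read 5: bits[30:32] width=2 -> value=3 (bin 11); offset now 32 = byte 4 bit 0; 0 bits remain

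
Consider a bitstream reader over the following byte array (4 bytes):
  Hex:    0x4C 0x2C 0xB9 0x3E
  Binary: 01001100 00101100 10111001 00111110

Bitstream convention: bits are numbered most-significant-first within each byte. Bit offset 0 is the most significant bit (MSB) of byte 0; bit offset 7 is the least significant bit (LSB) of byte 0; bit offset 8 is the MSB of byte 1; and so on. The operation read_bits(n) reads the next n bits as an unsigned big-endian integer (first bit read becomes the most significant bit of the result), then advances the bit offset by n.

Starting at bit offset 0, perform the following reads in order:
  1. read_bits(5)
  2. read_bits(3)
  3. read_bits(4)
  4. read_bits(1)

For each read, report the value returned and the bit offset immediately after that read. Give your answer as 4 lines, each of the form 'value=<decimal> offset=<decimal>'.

Read 1: bits[0:5] width=5 -> value=9 (bin 01001); offset now 5 = byte 0 bit 5; 27 bits remain
Read 2: bits[5:8] width=3 -> value=4 (bin 100); offset now 8 = byte 1 bit 0; 24 bits remain
Read 3: bits[8:12] width=4 -> value=2 (bin 0010); offset now 12 = byte 1 bit 4; 20 bits remain
Read 4: bits[12:13] width=1 -> value=1 (bin 1); offset now 13 = byte 1 bit 5; 19 bits remain

Answer: value=9 offset=5
value=4 offset=8
value=2 offset=12
value=1 offset=13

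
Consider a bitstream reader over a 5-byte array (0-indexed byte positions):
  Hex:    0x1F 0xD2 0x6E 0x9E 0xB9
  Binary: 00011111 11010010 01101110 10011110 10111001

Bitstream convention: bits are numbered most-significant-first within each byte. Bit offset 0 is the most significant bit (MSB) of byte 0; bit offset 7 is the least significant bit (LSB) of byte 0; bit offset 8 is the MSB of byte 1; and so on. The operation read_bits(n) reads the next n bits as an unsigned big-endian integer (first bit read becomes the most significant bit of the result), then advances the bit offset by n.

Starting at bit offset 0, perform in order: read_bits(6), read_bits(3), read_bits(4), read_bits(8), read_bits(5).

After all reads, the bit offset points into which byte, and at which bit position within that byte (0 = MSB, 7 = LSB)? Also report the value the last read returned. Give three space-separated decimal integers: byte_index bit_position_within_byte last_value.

Read 1: bits[0:6] width=6 -> value=7 (bin 000111); offset now 6 = byte 0 bit 6; 34 bits remain
Read 2: bits[6:9] width=3 -> value=7 (bin 111); offset now 9 = byte 1 bit 1; 31 bits remain
Read 3: bits[9:13] width=4 -> value=10 (bin 1010); offset now 13 = byte 1 bit 5; 27 bits remain
Read 4: bits[13:21] width=8 -> value=77 (bin 01001101); offset now 21 = byte 2 bit 5; 19 bits remain
Read 5: bits[21:26] width=5 -> value=26 (bin 11010); offset now 26 = byte 3 bit 2; 14 bits remain

Answer: 3 2 26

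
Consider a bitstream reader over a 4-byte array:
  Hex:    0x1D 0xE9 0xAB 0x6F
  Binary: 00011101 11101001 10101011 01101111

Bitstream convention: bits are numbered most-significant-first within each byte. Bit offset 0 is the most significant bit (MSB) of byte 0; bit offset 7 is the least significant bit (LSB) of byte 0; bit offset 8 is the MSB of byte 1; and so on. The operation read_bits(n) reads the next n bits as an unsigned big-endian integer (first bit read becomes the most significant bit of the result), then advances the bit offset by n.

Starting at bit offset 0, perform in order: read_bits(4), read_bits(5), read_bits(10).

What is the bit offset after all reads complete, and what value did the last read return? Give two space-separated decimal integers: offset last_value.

Answer: 19 845

Derivation:
Read 1: bits[0:4] width=4 -> value=1 (bin 0001); offset now 4 = byte 0 bit 4; 28 bits remain
Read 2: bits[4:9] width=5 -> value=27 (bin 11011); offset now 9 = byte 1 bit 1; 23 bits remain
Read 3: bits[9:19] width=10 -> value=845 (bin 1101001101); offset now 19 = byte 2 bit 3; 13 bits remain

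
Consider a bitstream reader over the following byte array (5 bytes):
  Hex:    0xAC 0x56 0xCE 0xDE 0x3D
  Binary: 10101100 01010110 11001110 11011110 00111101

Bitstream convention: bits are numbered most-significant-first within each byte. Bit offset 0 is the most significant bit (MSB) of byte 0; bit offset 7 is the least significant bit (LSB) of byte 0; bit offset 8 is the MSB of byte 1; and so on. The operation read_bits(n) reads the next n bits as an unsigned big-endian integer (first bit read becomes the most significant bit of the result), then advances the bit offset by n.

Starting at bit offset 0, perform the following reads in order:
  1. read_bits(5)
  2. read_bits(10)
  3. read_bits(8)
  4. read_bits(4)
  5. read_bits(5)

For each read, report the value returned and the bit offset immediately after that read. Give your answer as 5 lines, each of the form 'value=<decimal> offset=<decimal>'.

Answer: value=21 offset=5
value=555 offset=15
value=103 offset=23
value=6 offset=27
value=30 offset=32

Derivation:
Read 1: bits[0:5] width=5 -> value=21 (bin 10101); offset now 5 = byte 0 bit 5; 35 bits remain
Read 2: bits[5:15] width=10 -> value=555 (bin 1000101011); offset now 15 = byte 1 bit 7; 25 bits remain
Read 3: bits[15:23] width=8 -> value=103 (bin 01100111); offset now 23 = byte 2 bit 7; 17 bits remain
Read 4: bits[23:27] width=4 -> value=6 (bin 0110); offset now 27 = byte 3 bit 3; 13 bits remain
Read 5: bits[27:32] width=5 -> value=30 (bin 11110); offset now 32 = byte 4 bit 0; 8 bits remain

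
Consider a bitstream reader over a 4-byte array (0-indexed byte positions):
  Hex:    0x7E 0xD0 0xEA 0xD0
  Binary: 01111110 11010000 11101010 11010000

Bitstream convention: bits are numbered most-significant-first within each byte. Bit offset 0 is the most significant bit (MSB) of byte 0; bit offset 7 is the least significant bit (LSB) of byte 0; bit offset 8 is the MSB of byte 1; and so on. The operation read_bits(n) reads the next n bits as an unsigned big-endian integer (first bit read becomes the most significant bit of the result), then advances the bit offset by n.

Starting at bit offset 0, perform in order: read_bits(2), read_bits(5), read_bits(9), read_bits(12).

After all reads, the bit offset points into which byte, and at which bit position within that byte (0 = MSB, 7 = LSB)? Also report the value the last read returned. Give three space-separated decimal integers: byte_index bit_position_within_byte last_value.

Read 1: bits[0:2] width=2 -> value=1 (bin 01); offset now 2 = byte 0 bit 2; 30 bits remain
Read 2: bits[2:7] width=5 -> value=31 (bin 11111); offset now 7 = byte 0 bit 7; 25 bits remain
Read 3: bits[7:16] width=9 -> value=208 (bin 011010000); offset now 16 = byte 2 bit 0; 16 bits remain
Read 4: bits[16:28] width=12 -> value=3757 (bin 111010101101); offset now 28 = byte 3 bit 4; 4 bits remain

Answer: 3 4 3757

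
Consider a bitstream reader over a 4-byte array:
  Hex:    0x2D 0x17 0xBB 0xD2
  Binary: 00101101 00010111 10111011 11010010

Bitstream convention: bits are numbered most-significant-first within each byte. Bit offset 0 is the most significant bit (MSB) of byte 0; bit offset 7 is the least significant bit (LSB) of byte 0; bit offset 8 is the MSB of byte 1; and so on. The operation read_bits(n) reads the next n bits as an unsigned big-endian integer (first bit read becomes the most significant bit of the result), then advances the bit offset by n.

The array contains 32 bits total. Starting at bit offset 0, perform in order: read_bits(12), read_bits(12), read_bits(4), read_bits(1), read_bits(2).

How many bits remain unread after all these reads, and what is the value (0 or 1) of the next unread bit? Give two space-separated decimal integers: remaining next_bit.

Answer: 1 0

Derivation:
Read 1: bits[0:12] width=12 -> value=721 (bin 001011010001); offset now 12 = byte 1 bit 4; 20 bits remain
Read 2: bits[12:24] width=12 -> value=1979 (bin 011110111011); offset now 24 = byte 3 bit 0; 8 bits remain
Read 3: bits[24:28] width=4 -> value=13 (bin 1101); offset now 28 = byte 3 bit 4; 4 bits remain
Read 4: bits[28:29] width=1 -> value=0 (bin 0); offset now 29 = byte 3 bit 5; 3 bits remain
Read 5: bits[29:31] width=2 -> value=1 (bin 01); offset now 31 = byte 3 bit 7; 1 bits remain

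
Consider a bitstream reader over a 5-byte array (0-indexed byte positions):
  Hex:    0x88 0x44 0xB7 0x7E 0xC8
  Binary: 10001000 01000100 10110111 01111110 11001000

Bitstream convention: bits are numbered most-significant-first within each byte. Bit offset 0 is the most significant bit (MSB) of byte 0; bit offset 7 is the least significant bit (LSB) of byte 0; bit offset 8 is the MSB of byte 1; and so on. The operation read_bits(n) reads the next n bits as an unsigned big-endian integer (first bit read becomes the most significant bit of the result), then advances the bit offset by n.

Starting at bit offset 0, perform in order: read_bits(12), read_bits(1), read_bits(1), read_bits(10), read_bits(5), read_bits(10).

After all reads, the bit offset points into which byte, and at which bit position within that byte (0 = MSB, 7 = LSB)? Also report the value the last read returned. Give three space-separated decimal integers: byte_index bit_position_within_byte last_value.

Answer: 4 7 868

Derivation:
Read 1: bits[0:12] width=12 -> value=2180 (bin 100010000100); offset now 12 = byte 1 bit 4; 28 bits remain
Read 2: bits[12:13] width=1 -> value=0 (bin 0); offset now 13 = byte 1 bit 5; 27 bits remain
Read 3: bits[13:14] width=1 -> value=1 (bin 1); offset now 14 = byte 1 bit 6; 26 bits remain
Read 4: bits[14:24] width=10 -> value=183 (bin 0010110111); offset now 24 = byte 3 bit 0; 16 bits remain
Read 5: bits[24:29] width=5 -> value=15 (bin 01111); offset now 29 = byte 3 bit 5; 11 bits remain
Read 6: bits[29:39] width=10 -> value=868 (bin 1101100100); offset now 39 = byte 4 bit 7; 1 bits remain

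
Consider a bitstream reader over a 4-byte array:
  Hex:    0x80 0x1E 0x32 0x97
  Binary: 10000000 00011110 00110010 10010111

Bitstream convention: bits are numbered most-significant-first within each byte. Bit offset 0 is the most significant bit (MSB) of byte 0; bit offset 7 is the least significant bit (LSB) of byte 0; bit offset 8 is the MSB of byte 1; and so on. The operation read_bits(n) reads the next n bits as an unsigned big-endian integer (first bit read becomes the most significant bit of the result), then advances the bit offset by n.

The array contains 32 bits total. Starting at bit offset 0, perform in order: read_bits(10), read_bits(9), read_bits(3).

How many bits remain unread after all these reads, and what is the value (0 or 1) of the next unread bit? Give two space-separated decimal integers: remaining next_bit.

Answer: 10 1

Derivation:
Read 1: bits[0:10] width=10 -> value=512 (bin 1000000000); offset now 10 = byte 1 bit 2; 22 bits remain
Read 2: bits[10:19] width=9 -> value=241 (bin 011110001); offset now 19 = byte 2 bit 3; 13 bits remain
Read 3: bits[19:22] width=3 -> value=4 (bin 100); offset now 22 = byte 2 bit 6; 10 bits remain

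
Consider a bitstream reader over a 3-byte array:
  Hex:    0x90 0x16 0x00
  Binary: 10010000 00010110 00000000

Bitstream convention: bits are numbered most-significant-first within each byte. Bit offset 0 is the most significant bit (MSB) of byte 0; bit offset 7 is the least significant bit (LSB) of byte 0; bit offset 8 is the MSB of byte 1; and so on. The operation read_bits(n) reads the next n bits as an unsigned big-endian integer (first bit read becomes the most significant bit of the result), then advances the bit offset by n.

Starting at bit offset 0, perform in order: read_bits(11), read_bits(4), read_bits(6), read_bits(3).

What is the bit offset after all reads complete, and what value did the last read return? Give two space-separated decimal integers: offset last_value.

Read 1: bits[0:11] width=11 -> value=1152 (bin 10010000000); offset now 11 = byte 1 bit 3; 13 bits remain
Read 2: bits[11:15] width=4 -> value=11 (bin 1011); offset now 15 = byte 1 bit 7; 9 bits remain
Read 3: bits[15:21] width=6 -> value=0 (bin 000000); offset now 21 = byte 2 bit 5; 3 bits remain
Read 4: bits[21:24] width=3 -> value=0 (bin 000); offset now 24 = byte 3 bit 0; 0 bits remain

Answer: 24 0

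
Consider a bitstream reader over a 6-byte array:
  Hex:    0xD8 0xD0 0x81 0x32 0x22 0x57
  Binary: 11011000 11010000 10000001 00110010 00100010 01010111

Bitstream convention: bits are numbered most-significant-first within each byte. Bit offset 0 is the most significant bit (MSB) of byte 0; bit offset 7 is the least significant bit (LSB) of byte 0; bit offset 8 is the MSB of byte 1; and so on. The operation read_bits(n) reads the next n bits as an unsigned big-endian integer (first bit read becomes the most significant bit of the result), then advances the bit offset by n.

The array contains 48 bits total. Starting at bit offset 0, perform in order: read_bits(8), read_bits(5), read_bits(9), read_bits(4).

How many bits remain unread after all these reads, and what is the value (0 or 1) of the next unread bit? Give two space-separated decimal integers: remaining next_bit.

Read 1: bits[0:8] width=8 -> value=216 (bin 11011000); offset now 8 = byte 1 bit 0; 40 bits remain
Read 2: bits[8:13] width=5 -> value=26 (bin 11010); offset now 13 = byte 1 bit 5; 35 bits remain
Read 3: bits[13:22] width=9 -> value=32 (bin 000100000); offset now 22 = byte 2 bit 6; 26 bits remain
Read 4: bits[22:26] width=4 -> value=4 (bin 0100); offset now 26 = byte 3 bit 2; 22 bits remain

Answer: 22 1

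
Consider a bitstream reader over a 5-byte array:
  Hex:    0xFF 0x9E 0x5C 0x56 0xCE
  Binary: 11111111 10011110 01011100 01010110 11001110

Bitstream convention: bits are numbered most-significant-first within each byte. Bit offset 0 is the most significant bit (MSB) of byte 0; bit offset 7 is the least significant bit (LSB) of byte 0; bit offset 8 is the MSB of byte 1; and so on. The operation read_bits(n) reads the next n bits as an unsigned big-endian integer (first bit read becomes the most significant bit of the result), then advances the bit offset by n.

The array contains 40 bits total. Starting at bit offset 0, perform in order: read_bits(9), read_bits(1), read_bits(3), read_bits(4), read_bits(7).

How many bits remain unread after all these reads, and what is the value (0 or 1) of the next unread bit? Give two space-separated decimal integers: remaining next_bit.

Read 1: bits[0:9] width=9 -> value=511 (bin 111111111); offset now 9 = byte 1 bit 1; 31 bits remain
Read 2: bits[9:10] width=1 -> value=0 (bin 0); offset now 10 = byte 1 bit 2; 30 bits remain
Read 3: bits[10:13] width=3 -> value=3 (bin 011); offset now 13 = byte 1 bit 5; 27 bits remain
Read 4: bits[13:17] width=4 -> value=12 (bin 1100); offset now 17 = byte 2 bit 1; 23 bits remain
Read 5: bits[17:24] width=7 -> value=92 (bin 1011100); offset now 24 = byte 3 bit 0; 16 bits remain

Answer: 16 0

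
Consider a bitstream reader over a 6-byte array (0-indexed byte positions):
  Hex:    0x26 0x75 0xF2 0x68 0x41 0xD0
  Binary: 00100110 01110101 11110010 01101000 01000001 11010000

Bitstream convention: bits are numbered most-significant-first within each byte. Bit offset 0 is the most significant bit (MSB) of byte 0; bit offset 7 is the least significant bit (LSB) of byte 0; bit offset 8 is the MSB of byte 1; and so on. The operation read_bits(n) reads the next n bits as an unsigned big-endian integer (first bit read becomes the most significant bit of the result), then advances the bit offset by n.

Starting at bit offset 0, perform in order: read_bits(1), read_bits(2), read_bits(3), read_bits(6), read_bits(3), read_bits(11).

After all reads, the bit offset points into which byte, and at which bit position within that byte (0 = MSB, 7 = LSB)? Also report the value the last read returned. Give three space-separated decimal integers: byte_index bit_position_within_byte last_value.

Answer: 3 2 1993

Derivation:
Read 1: bits[0:1] width=1 -> value=0 (bin 0); offset now 1 = byte 0 bit 1; 47 bits remain
Read 2: bits[1:3] width=2 -> value=1 (bin 01); offset now 3 = byte 0 bit 3; 45 bits remain
Read 3: bits[3:6] width=3 -> value=1 (bin 001); offset now 6 = byte 0 bit 6; 42 bits remain
Read 4: bits[6:12] width=6 -> value=39 (bin 100111); offset now 12 = byte 1 bit 4; 36 bits remain
Read 5: bits[12:15] width=3 -> value=2 (bin 010); offset now 15 = byte 1 bit 7; 33 bits remain
Read 6: bits[15:26] width=11 -> value=1993 (bin 11111001001); offset now 26 = byte 3 bit 2; 22 bits remain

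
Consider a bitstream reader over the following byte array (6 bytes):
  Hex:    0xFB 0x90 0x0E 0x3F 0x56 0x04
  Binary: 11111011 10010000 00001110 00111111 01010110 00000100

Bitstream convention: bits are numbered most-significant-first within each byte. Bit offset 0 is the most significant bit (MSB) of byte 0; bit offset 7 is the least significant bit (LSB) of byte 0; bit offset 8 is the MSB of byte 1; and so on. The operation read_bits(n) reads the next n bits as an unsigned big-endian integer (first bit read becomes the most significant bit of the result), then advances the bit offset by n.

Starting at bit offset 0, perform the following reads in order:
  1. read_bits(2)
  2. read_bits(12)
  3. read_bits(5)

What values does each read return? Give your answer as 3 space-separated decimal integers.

Answer: 3 3812 0

Derivation:
Read 1: bits[0:2] width=2 -> value=3 (bin 11); offset now 2 = byte 0 bit 2; 46 bits remain
Read 2: bits[2:14] width=12 -> value=3812 (bin 111011100100); offset now 14 = byte 1 bit 6; 34 bits remain
Read 3: bits[14:19] width=5 -> value=0 (bin 00000); offset now 19 = byte 2 bit 3; 29 bits remain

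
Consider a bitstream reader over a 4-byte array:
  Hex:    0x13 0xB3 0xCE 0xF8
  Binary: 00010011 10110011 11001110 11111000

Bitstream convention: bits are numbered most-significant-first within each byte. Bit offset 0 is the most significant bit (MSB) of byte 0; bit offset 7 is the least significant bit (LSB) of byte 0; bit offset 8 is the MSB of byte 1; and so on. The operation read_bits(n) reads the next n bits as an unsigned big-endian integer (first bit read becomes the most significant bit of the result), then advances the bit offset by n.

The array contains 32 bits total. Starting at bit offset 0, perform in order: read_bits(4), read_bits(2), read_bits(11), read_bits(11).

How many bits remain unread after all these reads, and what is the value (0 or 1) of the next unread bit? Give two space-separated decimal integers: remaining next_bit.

Answer: 4 1

Derivation:
Read 1: bits[0:4] width=4 -> value=1 (bin 0001); offset now 4 = byte 0 bit 4; 28 bits remain
Read 2: bits[4:6] width=2 -> value=0 (bin 00); offset now 6 = byte 0 bit 6; 26 bits remain
Read 3: bits[6:17] width=11 -> value=1895 (bin 11101100111); offset now 17 = byte 2 bit 1; 15 bits remain
Read 4: bits[17:28] width=11 -> value=1263 (bin 10011101111); offset now 28 = byte 3 bit 4; 4 bits remain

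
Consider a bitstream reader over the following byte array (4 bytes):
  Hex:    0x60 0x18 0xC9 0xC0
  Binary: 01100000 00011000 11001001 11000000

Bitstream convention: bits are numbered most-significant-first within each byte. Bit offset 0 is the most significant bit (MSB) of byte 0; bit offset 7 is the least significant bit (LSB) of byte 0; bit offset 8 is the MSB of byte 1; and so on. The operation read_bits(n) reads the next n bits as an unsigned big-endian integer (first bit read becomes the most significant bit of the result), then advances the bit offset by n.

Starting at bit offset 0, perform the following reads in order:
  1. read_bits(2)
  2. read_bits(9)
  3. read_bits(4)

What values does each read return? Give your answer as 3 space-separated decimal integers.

Answer: 1 256 12

Derivation:
Read 1: bits[0:2] width=2 -> value=1 (bin 01); offset now 2 = byte 0 bit 2; 30 bits remain
Read 2: bits[2:11] width=9 -> value=256 (bin 100000000); offset now 11 = byte 1 bit 3; 21 bits remain
Read 3: bits[11:15] width=4 -> value=12 (bin 1100); offset now 15 = byte 1 bit 7; 17 bits remain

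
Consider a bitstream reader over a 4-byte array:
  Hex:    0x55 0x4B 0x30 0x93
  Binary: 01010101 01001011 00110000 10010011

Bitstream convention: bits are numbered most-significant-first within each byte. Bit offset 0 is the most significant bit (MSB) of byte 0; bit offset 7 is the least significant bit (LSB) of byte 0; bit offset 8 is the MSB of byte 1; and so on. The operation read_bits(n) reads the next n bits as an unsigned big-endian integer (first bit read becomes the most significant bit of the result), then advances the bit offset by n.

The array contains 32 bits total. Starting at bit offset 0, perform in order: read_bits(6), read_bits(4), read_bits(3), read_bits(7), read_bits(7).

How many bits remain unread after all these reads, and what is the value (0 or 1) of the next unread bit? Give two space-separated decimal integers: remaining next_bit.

Answer: 5 1

Derivation:
Read 1: bits[0:6] width=6 -> value=21 (bin 010101); offset now 6 = byte 0 bit 6; 26 bits remain
Read 2: bits[6:10] width=4 -> value=5 (bin 0101); offset now 10 = byte 1 bit 2; 22 bits remain
Read 3: bits[10:13] width=3 -> value=1 (bin 001); offset now 13 = byte 1 bit 5; 19 bits remain
Read 4: bits[13:20] width=7 -> value=51 (bin 0110011); offset now 20 = byte 2 bit 4; 12 bits remain
Read 5: bits[20:27] width=7 -> value=4 (bin 0000100); offset now 27 = byte 3 bit 3; 5 bits remain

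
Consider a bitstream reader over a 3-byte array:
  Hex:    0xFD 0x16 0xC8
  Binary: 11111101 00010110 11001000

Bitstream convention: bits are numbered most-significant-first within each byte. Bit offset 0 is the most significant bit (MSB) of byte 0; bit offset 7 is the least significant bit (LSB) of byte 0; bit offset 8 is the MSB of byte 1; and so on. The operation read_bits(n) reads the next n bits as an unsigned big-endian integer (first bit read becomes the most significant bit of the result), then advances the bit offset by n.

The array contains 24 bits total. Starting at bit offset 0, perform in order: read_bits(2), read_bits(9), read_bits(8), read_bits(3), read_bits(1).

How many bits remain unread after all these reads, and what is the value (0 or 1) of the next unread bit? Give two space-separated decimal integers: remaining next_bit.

Answer: 1 0

Derivation:
Read 1: bits[0:2] width=2 -> value=3 (bin 11); offset now 2 = byte 0 bit 2; 22 bits remain
Read 2: bits[2:11] width=9 -> value=488 (bin 111101000); offset now 11 = byte 1 bit 3; 13 bits remain
Read 3: bits[11:19] width=8 -> value=182 (bin 10110110); offset now 19 = byte 2 bit 3; 5 bits remain
Read 4: bits[19:22] width=3 -> value=2 (bin 010); offset now 22 = byte 2 bit 6; 2 bits remain
Read 5: bits[22:23] width=1 -> value=0 (bin 0); offset now 23 = byte 2 bit 7; 1 bits remain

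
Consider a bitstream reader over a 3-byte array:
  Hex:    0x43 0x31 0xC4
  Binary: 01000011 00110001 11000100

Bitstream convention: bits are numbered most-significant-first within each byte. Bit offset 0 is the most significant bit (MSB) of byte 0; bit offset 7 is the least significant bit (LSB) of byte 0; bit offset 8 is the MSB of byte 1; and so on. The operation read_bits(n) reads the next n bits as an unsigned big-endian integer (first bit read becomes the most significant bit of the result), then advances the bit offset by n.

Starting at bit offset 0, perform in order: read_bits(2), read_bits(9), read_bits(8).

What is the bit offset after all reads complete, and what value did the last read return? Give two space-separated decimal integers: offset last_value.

Read 1: bits[0:2] width=2 -> value=1 (bin 01); offset now 2 = byte 0 bit 2; 22 bits remain
Read 2: bits[2:11] width=9 -> value=25 (bin 000011001); offset now 11 = byte 1 bit 3; 13 bits remain
Read 3: bits[11:19] width=8 -> value=142 (bin 10001110); offset now 19 = byte 2 bit 3; 5 bits remain

Answer: 19 142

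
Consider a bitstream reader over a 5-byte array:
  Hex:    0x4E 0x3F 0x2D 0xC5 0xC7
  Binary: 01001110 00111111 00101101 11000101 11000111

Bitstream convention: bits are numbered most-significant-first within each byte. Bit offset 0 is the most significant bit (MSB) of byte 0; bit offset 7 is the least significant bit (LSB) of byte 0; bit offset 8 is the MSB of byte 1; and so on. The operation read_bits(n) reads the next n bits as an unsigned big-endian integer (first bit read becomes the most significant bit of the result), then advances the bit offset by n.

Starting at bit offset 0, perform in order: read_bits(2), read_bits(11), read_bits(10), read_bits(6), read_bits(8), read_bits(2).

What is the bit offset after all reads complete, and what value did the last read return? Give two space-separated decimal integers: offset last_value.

Answer: 39 3

Derivation:
Read 1: bits[0:2] width=2 -> value=1 (bin 01); offset now 2 = byte 0 bit 2; 38 bits remain
Read 2: bits[2:13] width=11 -> value=455 (bin 00111000111); offset now 13 = byte 1 bit 5; 27 bits remain
Read 3: bits[13:23] width=10 -> value=918 (bin 1110010110); offset now 23 = byte 2 bit 7; 17 bits remain
Read 4: bits[23:29] width=6 -> value=56 (bin 111000); offset now 29 = byte 3 bit 5; 11 bits remain
Read 5: bits[29:37] width=8 -> value=184 (bin 10111000); offset now 37 = byte 4 bit 5; 3 bits remain
Read 6: bits[37:39] width=2 -> value=3 (bin 11); offset now 39 = byte 4 bit 7; 1 bits remain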